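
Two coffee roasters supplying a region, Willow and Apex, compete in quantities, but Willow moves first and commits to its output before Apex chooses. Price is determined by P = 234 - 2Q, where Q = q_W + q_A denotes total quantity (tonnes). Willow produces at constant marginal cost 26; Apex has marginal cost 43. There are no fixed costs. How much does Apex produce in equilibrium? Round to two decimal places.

The follower Apex best-responds to any q_W: π_A = (234 - 2Q)q_A - 43q_A.
Setting the follower's marginal profit to zero, 191 - 2q_W - 4q_A = 0, i.e. q_A = (191 - 2q_W)/4.
Willow substitutes q_A(q_W) into its own profit: π_W = q_W(234 - 2q_W - (191 - 2q_W)/2) - 26q_W = (277/2 - q_W)q_W - 26q_W.
Maximising: ∂π_W/∂q_W = 225/2 - 2q_W = 0, giving q_W = 225/4.
Then q_A = (191 - 2·(225/4))/4 = 157/8.

19.63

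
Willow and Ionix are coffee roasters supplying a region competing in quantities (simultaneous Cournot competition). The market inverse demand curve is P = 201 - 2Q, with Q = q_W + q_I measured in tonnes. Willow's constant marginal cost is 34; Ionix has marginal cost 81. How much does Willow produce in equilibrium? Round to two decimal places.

Willow's profit: π_W = (201 - 2Q)q_W - (34q_W). Setting ∂π_W/∂q_W = 0: 167 - 4q_W - 2(q_I) = 0.
Ionix's profit: π_I = (201 - 2Q)q_I - (81q_I). Setting ∂π_I/∂q_I = 0: 120 - 4q_I - 2(q_W) = 0.
So q_W = (167 - 2q_I)/4 and q_I = (120 - 2q_W)/4.
Substituting one into the other gives q_W = 107/3 and q_I = 73/6.

35.67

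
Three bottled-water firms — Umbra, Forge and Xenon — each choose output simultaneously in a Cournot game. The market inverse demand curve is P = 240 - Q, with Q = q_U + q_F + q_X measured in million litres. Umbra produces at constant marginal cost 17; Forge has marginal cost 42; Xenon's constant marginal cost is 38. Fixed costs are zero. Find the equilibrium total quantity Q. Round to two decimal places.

Umbra's profit: π_U = (240 - Q)q_U - (17q_U). Setting ∂π_U/∂q_U = 0: 223 - 2q_U - (q_F + q_X) = 0.
Forge's first-order condition: 198 - 2q_F - (q_U + q_X) = 0.
Xenon's first-order condition: 202 - 2q_X - (q_U + q_F) = 0.
Summing all 3 equations gives 623 − 4Q = 0, hence Q = 623/4.
Back-substituting: q_U = (223 − 623/4) = 269/4, q_F = (198 − 623/4) = 169/4, q_X = (202 − 623/4) = 185/4.
Total output Q = 269/4 + 169/4 + 185/4 = 623/4.

155.75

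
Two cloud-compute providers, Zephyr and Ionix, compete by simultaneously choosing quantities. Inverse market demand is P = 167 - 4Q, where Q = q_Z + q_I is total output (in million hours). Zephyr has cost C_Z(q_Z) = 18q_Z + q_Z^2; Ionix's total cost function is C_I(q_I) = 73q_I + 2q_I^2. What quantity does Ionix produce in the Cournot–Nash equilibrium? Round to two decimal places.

3.31

Zephyr's profit: π_Z = (167 - 4Q)q_Z - (18q_Z + q_Z²). Setting ∂π_Z/∂q_Z = 0: 149 - 10q_Z - 4(q_I) = 0.
Ionix's first-order condition: 94 - 12q_I - 4(q_Z) = 0.
Best responses: q_Z = (149 - 4q_I)/10, q_I = (94 - 4q_Z)/12.
Solving the pair: q_Z = 353/26, q_I = 43/13.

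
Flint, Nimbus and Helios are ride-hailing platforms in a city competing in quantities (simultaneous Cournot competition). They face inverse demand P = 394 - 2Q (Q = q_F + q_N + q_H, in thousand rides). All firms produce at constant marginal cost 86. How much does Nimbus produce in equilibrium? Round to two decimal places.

38.50

Each firm earns π_i = (394 - 2Q)q_i - 86q_i.
First-order condition (treating rivals' output as given): 308 - 4q_i - 2·Σ_{j≠i} q_j = 0.
With identical firms every q_j equals q_i, so Σ_{j≠i} q_j = 2q_i and 308 = 8q_i, giving q_i = 77/2.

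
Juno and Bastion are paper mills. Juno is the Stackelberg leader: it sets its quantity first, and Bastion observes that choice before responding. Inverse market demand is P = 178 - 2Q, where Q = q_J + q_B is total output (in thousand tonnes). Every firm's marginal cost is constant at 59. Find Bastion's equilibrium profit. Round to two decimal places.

442.53

The follower Bastion best-responds to any q_J: π_B = (178 - 2Q)q_B - 59q_B.
Follower FOC: 119 - 2q_J - 4q_B = 0, so q_B(q_J) = (119 - 2q_J)/4.
The leader anticipates this reaction. Substituting into P = 178 - 2Q gives P = 237/2 - q_J, so π_J = (237/2 - q_J)q_J - 59q_J.
Maximising: ∂π_J/∂q_J = 119/2 - 2q_J = 0, giving q_J = 119/4.
Then q_B = (119 - 2·(119/4))/4 = 119/8.
Price P = 178 - 2·(357/8) = 355/4.
Bastion's profit: (355/4 - 59)·(119/8) = 442.5313.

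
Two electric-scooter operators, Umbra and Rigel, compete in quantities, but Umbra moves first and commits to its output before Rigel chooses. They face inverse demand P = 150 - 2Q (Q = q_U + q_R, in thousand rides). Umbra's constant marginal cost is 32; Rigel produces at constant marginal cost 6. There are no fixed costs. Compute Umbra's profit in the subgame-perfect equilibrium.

The follower Rigel best-responds to any q_U: π_R = (150 - 2Q)q_R - 6q_R.
∂π_R/∂q_R = 144 - 2q_U - 4q_R = 0 gives the reaction function q_R = (144 - 2q_U)/4.
The leader anticipates this reaction. Substituting into P = 150 - 2Q gives P = 78 - q_U, so π_U = (78 - q_U)q_U - 32q_U.
The leader's first-order condition 46 - 2q_U = 0 yields q_U = 23.
Then q_R = (144 - 2·23)/4 = 49/2.
Price P = 150 - 2·(95/2) = 55.
Umbra's profit: (55 - 32)·23 = 529.

529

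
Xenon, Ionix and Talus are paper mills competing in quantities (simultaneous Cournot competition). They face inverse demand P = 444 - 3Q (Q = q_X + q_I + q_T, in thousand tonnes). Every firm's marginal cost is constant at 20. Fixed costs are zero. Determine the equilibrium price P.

126

A representative firm's profit is π_i = q_i(444 - 3Q) - 20q_i.
Setting ∂π_i/∂q_i = 0 with rivals' quantities fixed: 424 - 6q_i - 3·Σ_{j≠i} q_j = 0.
By symmetry each firm produces the same amount; substituting Σ_{j≠i} q_j = 2q_i yields q_i = 424/12 = 106/3.
Total output Q = 106, so price P = 444 - 3·106 = 126.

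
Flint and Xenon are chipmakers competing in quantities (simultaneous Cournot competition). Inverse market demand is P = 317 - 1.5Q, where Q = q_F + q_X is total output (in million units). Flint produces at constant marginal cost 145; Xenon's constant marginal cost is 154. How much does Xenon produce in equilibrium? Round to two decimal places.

Flint's profit: π_F = (317 - 1.5Q)q_F - (145q_F). Setting ∂π_F/∂q_F = 0: 172 - 3q_F - (3/2)(q_X) = 0.
Xenon's profit: π_X = (317 - 1.5Q)q_X - (154q_X). Setting ∂π_X/∂q_X = 0: 163 - 3q_X - (3/2)(q_F) = 0.
So q_F = (172 - (3/2)q_X)/3 and q_X = (163 - (3/2)q_F)/3.
Substituting one into the other gives q_F = 362/9 and q_X = 308/9.

34.22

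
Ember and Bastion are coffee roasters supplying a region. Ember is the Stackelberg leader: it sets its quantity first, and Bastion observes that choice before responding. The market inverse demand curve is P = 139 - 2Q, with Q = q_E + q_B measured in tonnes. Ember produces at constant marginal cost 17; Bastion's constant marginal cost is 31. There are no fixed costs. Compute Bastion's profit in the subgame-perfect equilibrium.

The follower Bastion best-responds to any q_E: π_B = (139 - 2Q)q_B - 31q_B.
Follower FOC: 108 - 2q_E - 4q_B = 0, so q_B(q_E) = (108 - 2q_E)/4.
The leader anticipates this reaction. Substituting into P = 139 - 2Q gives P = 85 - q_E, so π_E = (85 - q_E)q_E - 17q_E.
Leader FOC: 68 - 2q_E = 0, so q_E = 34.
Then q_B = (108 - 2·34)/4 = 10.
Price P = 139 - 2·44 = 51.
Bastion's profit: (51 - 31)·10 = 200.

200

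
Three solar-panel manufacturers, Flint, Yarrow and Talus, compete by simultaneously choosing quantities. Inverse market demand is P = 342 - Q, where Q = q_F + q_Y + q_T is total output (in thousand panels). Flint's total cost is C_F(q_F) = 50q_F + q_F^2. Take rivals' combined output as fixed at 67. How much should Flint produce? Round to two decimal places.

56.25

With rivals' combined output fixed at 67, Flint's profit is π_F = (342 - 67 - q_F)q_F - (50q_F + q_F²) = (275 - q_F)q_F - (50q_F + q_F²).
∂π_F/∂q_F = 225 - 4q_F = 0, so q_F = 225/4.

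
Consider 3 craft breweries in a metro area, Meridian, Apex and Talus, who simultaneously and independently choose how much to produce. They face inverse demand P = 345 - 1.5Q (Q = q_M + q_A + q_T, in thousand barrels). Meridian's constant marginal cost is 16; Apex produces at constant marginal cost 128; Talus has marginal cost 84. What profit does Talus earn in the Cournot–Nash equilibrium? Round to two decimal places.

Meridian's profit: π_M = (345 - 1.5Q)q_M - (16q_M). Setting ∂π_M/∂q_M = 0: 329 - 3q_M - (3/2)(q_A + q_T) = 0.
Apex's first-order condition: 217 - 3q_A - (3/2)(q_M + q_T) = 0.
Talus's first-order condition: 261 - 3q_T - (3/2)(q_M + q_A) = 0.
Adding the 3 conditions: 807 − 3Q − 3Q = 0, i.e. Q = 269/2.
Back-substituting: q_M = (329 − 807/4)/(3/2) = 509/6, q_A = (217 − 807/4)/(3/2) = 61/6, q_T = (261 − 807/4)/(3/2) = 79/2.
Price P = 345 - (3/2)·(269/2) = 573/4.
Talus's profit: (573/4 - 84)·(79/2) = 2340.3750.

2340.38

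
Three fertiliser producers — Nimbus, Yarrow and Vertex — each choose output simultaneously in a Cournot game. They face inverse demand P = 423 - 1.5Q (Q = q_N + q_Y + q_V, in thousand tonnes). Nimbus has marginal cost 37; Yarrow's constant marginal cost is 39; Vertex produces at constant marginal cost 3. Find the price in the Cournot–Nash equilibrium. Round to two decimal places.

Nimbus's profit: π_N = (423 - 1.5Q)q_N - (37q_N). Setting ∂π_N/∂q_N = 0: 386 - 3q_N - (3/2)(q_Y + q_V) = 0.
Yarrow's profit: π_Y = (423 - 1.5Q)q_Y - (39q_Y). Setting ∂π_Y/∂q_Y = 0: 384 - 3q_Y - (3/2)(q_N + q_V) = 0.
Vertex's first-order condition: 420 - 3q_V - (3/2)(q_N + q_Y) = 0.
Adding the 3 conditions: 1190 − 3Q − 3Q = 0, i.e. Q = 595/3.
Back-substituting: q_N = (386 − 595/2)/(3/2) = 59, q_Y = (384 − 595/2)/(3/2) = 173/3, q_V = (420 − 595/2)/(3/2) = 245/3.
Total output Q = 595/3, so price P = 423 - (3/2)·(595/3) = 251/2.

125.50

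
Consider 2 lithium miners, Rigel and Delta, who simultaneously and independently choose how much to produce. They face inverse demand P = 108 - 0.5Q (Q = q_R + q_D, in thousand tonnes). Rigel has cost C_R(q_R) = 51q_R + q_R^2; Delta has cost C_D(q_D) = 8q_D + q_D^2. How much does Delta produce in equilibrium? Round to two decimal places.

Rigel's profit: π_R = (108 - 0.5Q)q_R - (51q_R + q_R²). Setting ∂π_R/∂q_R = 0: 57 - 3q_R - (1/2)(q_D) = 0.
Delta's profit: π_D = (108 - 0.5Q)q_D - (8q_D + q_D²). Setting ∂π_D/∂q_D = 0: 100 - 3q_D - (1/2)(q_R) = 0.
Best responses: q_R = (57 - (1/2)q_D)/3, q_D = (100 - (1/2)q_R)/3.
Substituting one into the other gives q_R = 484/35 and q_D = 1086/35.

31.03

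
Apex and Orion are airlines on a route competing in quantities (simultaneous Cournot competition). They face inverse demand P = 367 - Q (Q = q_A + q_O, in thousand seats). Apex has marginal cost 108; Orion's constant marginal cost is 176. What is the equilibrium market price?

Apex's profit: π_A = (367 - Q)q_A - (108q_A). Setting ∂π_A/∂q_A = 0: 259 - 2q_A - (q_O) = 0.
Orion's first-order condition: 191 - 2q_O - (q_A) = 0.
Best responses: q_A = (259 - q_O)/2, q_O = (191 - q_A)/2.
Substituting one into the other gives q_A = 109 and q_O = 41.
Total output Q = 150, so price P = 367 - 150 = 217.

217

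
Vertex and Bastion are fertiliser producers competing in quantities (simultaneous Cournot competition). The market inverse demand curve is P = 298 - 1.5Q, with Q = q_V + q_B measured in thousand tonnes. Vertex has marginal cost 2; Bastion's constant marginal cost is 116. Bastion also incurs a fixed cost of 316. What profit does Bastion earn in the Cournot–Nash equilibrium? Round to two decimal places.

26.52

Vertex's profit: π_V = (298 - 1.5Q)q_V - (2q_V). Setting ∂π_V/∂q_V = 0: 296 - 3q_V - (3/2)(q_B) = 0.
Bastion's first-order condition: 182 - 3q_B - (3/2)(q_V) = 0.
Best responses: q_V = (296 - (3/2)q_B)/3, q_B = (182 - (3/2)q_V)/3.
Substituting one into the other gives q_V = 820/9 and q_B = 136/9.
Price P = 298 - (3/2)·(956/9) = 416/3.
Bastion's profit: (416/3 - 116)·(136/9) - 316 = 716/27.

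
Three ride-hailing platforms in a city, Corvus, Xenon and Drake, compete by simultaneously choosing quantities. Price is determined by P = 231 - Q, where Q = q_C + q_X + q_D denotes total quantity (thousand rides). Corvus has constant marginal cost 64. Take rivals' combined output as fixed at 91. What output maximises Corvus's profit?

38

With rivals' combined output fixed at 91, Corvus's profit is π_C = (231 - 91 - q_C)q_C - (64q_C) = (140 - q_C)q_C - (64q_C).
∂π_C/∂q_C = 76 - 2q_C = 0, so q_C = 38.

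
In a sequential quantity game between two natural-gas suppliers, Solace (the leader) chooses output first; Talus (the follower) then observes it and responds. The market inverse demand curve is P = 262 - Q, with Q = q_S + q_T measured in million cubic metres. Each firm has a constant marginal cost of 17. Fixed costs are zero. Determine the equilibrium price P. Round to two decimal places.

Solve by backward induction. Given q_S, the follower Talus maximises π_T = (262 - q_S - q_T)q_T - 17q_T.
Setting the follower's marginal profit to zero, 245 - q_S - 2q_T = 0, i.e. q_T = (245 - q_S)/2.
Solace substitutes q_T(q_S) into its own profit: π_S = q_S(262 - q_S - (245 - q_S)/2) - 17q_S = (279/2 - (1/2)q_S)q_S - 17q_S.
Leader FOC: 245/2 - q_S = 0, so q_S = 245/2.
Then q_T = (245 - 245/2)/2 = 245/4.
Total output Q = 735/4, so price P = 262 - 735/4 = 313/4.

78.25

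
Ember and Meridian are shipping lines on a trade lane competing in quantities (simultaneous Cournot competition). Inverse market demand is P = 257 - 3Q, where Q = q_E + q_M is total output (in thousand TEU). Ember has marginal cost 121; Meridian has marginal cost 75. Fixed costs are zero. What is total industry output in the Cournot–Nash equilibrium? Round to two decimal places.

Ember's profit: π_E = (257 - 3Q)q_E - (121q_E). Setting ∂π_E/∂q_E = 0: 136 - 6q_E - 3(q_M) = 0.
Meridian's first-order condition: 182 - 6q_M - 3(q_E) = 0.
So q_E = (136 - 3q_M)/6 and q_M = (182 - 3q_E)/6.
Solving the pair: q_E = 10, q_M = 76/3.
Total output Q = 10 + 76/3 = 106/3.

35.33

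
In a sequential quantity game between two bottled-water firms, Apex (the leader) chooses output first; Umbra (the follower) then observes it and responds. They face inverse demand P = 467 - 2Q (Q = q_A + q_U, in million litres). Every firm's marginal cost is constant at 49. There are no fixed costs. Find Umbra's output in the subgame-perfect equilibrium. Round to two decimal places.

Solve by backward induction. Given q_A, the follower Umbra maximises π_U = (467 - 2q_A - 2q_U)q_U - 49q_U.
Follower FOC: 418 - 2q_A - 4q_U = 0, so q_U(q_A) = (418 - 2q_A)/4.
Apex substitutes q_U(q_A) into its own profit: π_A = q_A(467 - 2q_A - (418 - 2q_A)/2) - 49q_A = (258 - q_A)q_A - 49q_A.
Leader FOC: 209 - 2q_A = 0, so q_A = 209/2.
Then q_U = (418 - 2·(209/2))/4 = 209/4.

52.25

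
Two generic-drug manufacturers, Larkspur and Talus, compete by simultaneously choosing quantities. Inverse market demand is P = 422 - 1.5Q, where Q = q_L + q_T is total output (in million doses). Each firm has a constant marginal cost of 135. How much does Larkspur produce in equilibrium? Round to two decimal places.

63.78

Each firm earns π_i = (422 - 1.5Q)q_i - 135q_i.
First-order condition (treating rivals' output as given): 287 - 3q_i - (3/2)q_j = 0.
By symmetry each firm produces the same amount; substituting q_j = q_i yields q_i = 287/(9/2) = 574/9.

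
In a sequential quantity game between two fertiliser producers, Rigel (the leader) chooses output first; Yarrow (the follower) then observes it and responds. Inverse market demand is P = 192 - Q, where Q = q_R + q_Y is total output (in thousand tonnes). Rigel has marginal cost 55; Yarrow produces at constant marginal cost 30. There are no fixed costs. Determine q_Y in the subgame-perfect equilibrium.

53

The follower Yarrow best-responds to any q_R: π_Y = (192 - Q)q_Y - 30q_Y.
Setting the follower's marginal profit to zero, 162 - q_R - 2q_Y = 0, i.e. q_Y = (162 - q_R)/2.
The leader anticipates this reaction. Substituting into P = 192 - Q gives P = 111 - (1/2)q_R, so π_R = (111 - (1/2)q_R)q_R - 55q_R.
Maximising: ∂π_R/∂q_R = 56 - q_R = 0, giving q_R = 56.
Then q_Y = (162 - 56)/2 = 53.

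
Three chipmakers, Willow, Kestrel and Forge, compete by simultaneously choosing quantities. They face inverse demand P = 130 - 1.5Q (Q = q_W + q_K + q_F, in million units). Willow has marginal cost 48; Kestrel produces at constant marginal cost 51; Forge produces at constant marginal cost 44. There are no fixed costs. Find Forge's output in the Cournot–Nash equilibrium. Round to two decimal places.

Willow's profit: π_W = (130 - 1.5Q)q_W - (48q_W). Setting ∂π_W/∂q_W = 0: 82 - 3q_W - (3/2)(q_K + q_F) = 0.
Kestrel's first-order condition: 79 - 3q_K - (3/2)(q_W + q_F) = 0.
Forge's profit: π_F = (130 - 1.5Q)q_F - (44q_F). Setting ∂π_F/∂q_F = 0: 86 - 3q_F - (3/2)(q_W + q_K) = 0.
Adding the 3 conditions: 247 − 3Q − 3Q = 0, i.e. Q = 247/6.
Back-substituting: q_W = (82 − 247/4)/(3/2) = 27/2, q_K = (79 − 247/4)/(3/2) = 23/2, q_F = (86 − 247/4)/(3/2) = 97/6.

16.17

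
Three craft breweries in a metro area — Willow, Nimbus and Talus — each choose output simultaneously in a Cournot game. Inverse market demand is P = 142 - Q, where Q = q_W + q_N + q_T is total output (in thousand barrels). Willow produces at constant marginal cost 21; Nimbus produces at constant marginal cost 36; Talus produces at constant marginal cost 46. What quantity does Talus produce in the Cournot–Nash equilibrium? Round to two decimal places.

15.25

Willow's profit: π_W = (142 - Q)q_W - (21q_W). Setting ∂π_W/∂q_W = 0: 121 - 2q_W - (q_N + q_T) = 0.
Nimbus's profit: π_N = (142 - Q)q_N - (36q_N). Setting ∂π_N/∂q_N = 0: 106 - 2q_N - (q_W + q_T) = 0.
Talus's profit: π_T = (142 - Q)q_T - (46q_T). Setting ∂π_T/∂q_T = 0: 96 - 2q_T - (q_W + q_N) = 0.
Adding the 3 first-order conditions: 323 − 4Q = 0, so Q = 323/4.
Back-substituting: q_W = (121 − 323/4) = 161/4, q_N = (106 − 323/4) = 101/4, q_T = (96 − 323/4) = 61/4.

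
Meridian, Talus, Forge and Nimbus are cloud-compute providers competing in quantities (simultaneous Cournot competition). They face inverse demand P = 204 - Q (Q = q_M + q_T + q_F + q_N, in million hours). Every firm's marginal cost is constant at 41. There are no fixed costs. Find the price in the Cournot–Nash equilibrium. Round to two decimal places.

73.60

A representative firm's profit is π_i = q_i(204 - Q) - 41q_i.
Setting ∂π_i/∂q_i = 0 with rivals' quantities fixed: 163 - 2q_i - Σ_{j≠i} q_j = 0.
With identical firms every q_j equals q_i, so Σ_{j≠i} q_j = 3q_i and 163 = 5q_i, giving q_i = 163/5.
Total output Q = 652/5, so price P = 204 - 652/5 = 368/5.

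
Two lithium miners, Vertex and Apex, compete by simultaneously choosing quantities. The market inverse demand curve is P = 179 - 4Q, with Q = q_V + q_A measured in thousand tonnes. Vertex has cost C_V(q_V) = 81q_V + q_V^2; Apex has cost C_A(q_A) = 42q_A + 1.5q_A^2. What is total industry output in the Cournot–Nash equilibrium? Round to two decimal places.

Vertex's profit: π_V = (179 - 4Q)q_V - (81q_V + q_V²). Setting ∂π_V/∂q_V = 0: 98 - 10q_V - 4(q_A) = 0.
Apex's first-order condition: 137 - 11q_A - 4(q_V) = 0.
Rearranging gives the reaction functions q_V = (98 - 4q_A)/10 and q_A = (137 - 4q_V)/11.
Substituting one into the other gives q_V = 265/47 and q_A = 489/47.
Total output Q = 265/47 + 489/47 = 754/47.

16.04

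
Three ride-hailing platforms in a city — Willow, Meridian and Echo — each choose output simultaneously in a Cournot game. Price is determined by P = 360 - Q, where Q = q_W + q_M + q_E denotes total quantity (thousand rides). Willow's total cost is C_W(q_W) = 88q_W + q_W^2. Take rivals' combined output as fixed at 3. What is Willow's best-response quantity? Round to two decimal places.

67.25

With rivals' combined output fixed at 3, Willow's profit is π_W = (360 - 3 - q_W)q_W - (88q_W + q_W²) = (357 - q_W)q_W - (88q_W + q_W²).
∂π_W/∂q_W = 269 - 4q_W = 0, so q_W = 269/4.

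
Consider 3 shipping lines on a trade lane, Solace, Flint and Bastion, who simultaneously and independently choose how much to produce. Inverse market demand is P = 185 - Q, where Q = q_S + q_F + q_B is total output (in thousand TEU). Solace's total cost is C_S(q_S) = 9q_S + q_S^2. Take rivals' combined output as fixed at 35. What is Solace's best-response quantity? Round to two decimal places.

35.25

With rivals' combined output fixed at 35, Solace's profit is π_S = (185 - 35 - q_S)q_S - (9q_S + q_S²) = (150 - q_S)q_S - (9q_S + q_S²).
∂π_S/∂q_S = 141 - 4q_S = 0, so q_S = 141/4.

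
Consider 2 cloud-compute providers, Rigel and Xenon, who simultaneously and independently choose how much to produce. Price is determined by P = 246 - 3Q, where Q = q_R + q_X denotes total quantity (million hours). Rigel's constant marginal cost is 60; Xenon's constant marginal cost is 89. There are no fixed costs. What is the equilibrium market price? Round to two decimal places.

131.67

Rigel's profit: π_R = (246 - 3Q)q_R - (60q_R). Setting ∂π_R/∂q_R = 0: 186 - 6q_R - 3(q_X) = 0.
Xenon's profit: π_X = (246 - 3Q)q_X - (89q_X). Setting ∂π_X/∂q_X = 0: 157 - 6q_X - 3(q_R) = 0.
Best responses: q_R = (186 - 3q_X)/6, q_X = (157 - 3q_R)/6.
Substituting one into the other gives q_R = 215/9 and q_X = 128/9.
Total output Q = 343/9, so price P = 246 - 3·(343/9) = 395/3.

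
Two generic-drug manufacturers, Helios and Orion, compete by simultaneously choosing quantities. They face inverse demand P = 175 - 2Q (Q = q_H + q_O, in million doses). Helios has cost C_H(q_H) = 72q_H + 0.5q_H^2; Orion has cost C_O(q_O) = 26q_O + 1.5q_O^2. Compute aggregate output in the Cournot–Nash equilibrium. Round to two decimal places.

Helios's profit: π_H = (175 - 2Q)q_H - (72q_H + (1/2)q_H²). Setting ∂π_H/∂q_H = 0: 103 - 5q_H - 2(q_O) = 0.
Orion's first-order condition: 149 - 7q_O - 2(q_H) = 0.
Best responses: q_H = (103 - 2q_O)/5, q_O = (149 - 2q_H)/7.
Solving the pair: q_H = 423/31, q_O = 539/31.
Total output Q = 423/31 + 539/31 = 962/31.

31.03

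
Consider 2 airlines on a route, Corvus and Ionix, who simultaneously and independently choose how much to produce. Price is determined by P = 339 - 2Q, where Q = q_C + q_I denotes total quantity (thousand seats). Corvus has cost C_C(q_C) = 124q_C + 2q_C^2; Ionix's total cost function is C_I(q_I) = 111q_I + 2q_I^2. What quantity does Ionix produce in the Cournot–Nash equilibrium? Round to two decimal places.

23.23

Corvus's profit: π_C = (339 - 2Q)q_C - (124q_C + 2q_C²). Setting ∂π_C/∂q_C = 0: 215 - 8q_C - 2(q_I) = 0.
Ionix's first-order condition: 228 - 8q_I - 2(q_C) = 0.
So q_C = (215 - 2q_I)/8 and q_I = (228 - 2q_C)/8.
Substituting one into the other gives q_C = 316/15 and q_I = 697/30.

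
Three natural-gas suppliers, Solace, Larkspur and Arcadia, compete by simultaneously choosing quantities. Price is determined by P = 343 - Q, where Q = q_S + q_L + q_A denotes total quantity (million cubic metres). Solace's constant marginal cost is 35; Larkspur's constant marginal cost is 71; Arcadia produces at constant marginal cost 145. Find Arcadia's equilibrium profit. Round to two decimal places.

12.25

Solace's profit: π_S = (343 - Q)q_S - (35q_S). Setting ∂π_S/∂q_S = 0: 308 - 2q_S - (q_L + q_A) = 0.
Larkspur's first-order condition: 272 - 2q_L - (q_S + q_A) = 0.
Arcadia's first-order condition: 198 - 2q_A - (q_S + q_L) = 0.
Adding the 3 first-order conditions: 778 − 4Q = 0, so Q = 389/2.
Back-substituting: q_S = (308 − 389/2) = 227/2, q_L = (272 − 389/2) = 155/2, q_A = (198 − 389/2) = 7/2.
Price P = 343 - 389/2 = 297/2.
Arcadia's profit: (297/2 - 145)·(7/2) = 49/4.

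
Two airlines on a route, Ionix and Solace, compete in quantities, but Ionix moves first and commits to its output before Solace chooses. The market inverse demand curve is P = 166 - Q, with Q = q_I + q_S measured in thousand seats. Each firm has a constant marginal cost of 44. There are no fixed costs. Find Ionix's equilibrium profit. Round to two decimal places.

The follower Solace best-responds to any q_I: π_S = (166 - Q)q_S - 44q_S.
Follower FOC: 122 - q_I - 2q_S = 0, so q_S(q_I) = (122 - q_I)/2.
Ionix substitutes q_S(q_I) into its own profit: π_I = q_I(166 - q_I - (122 - q_I)/2) - 44q_I = (105 - (1/2)q_I)q_I - 44q_I.
The leader's first-order condition 61 - q_I = 0 yields q_I = 61.
Then q_S = (122 - 61)/2 = 61/2.
Price P = 166 - 183/2 = 149/2.
Ionix's profit: (149/2 - 44)·61 = 1860.5000.

1860.50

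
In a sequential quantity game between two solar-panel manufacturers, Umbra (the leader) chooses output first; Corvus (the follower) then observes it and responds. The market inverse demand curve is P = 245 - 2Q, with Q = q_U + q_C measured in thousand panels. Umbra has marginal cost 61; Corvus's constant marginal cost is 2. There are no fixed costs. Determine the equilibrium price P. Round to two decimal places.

Solve by backward induction. Given q_U, the follower Corvus maximises π_C = (245 - 2q_U - 2q_C)q_C - 2q_C.
Setting the follower's marginal profit to zero, 243 - 2q_U - 4q_C = 0, i.e. q_C = (243 - 2q_U)/4.
The leader anticipates this reaction. Substituting into P = 245 - 2Q gives P = 247/2 - q_U, so π_U = (247/2 - q_U)q_U - 61q_U.
Leader FOC: 125/2 - 2q_U = 0, so q_U = 125/4.
Then q_C = (243 - 2·(125/4))/4 = 361/8.
Total output Q = 611/8, so price P = 245 - 2·(611/8) = 369/4.

92.25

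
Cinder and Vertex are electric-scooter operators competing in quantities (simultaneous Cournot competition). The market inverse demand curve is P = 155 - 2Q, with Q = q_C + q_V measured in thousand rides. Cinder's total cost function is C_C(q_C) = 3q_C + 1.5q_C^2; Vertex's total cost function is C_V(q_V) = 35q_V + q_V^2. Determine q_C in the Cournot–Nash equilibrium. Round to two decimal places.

Cinder's profit: π_C = (155 - 2Q)q_C - (3q_C + (3/2)q_C²). Setting ∂π_C/∂q_C = 0: 152 - 7q_C - 2(q_V) = 0.
Vertex's first-order condition: 120 - 6q_V - 2(q_C) = 0.
Rearranging gives the reaction functions q_C = (152 - 2q_V)/7 and q_V = (120 - 2q_C)/6.
Substituting one into the other gives q_C = 336/19 and q_V = 268/19.

17.68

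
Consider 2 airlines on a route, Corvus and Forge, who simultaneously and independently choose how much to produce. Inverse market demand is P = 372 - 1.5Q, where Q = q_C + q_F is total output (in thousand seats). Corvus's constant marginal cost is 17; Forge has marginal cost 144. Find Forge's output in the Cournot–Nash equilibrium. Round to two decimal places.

Corvus's profit: π_C = (372 - 1.5Q)q_C - (17q_C). Setting ∂π_C/∂q_C = 0: 355 - 3q_C - (3/2)(q_F) = 0.
Forge's first-order condition: 228 - 3q_F - (3/2)(q_C) = 0.
So q_C = (355 - (3/2)q_F)/3 and q_F = (228 - (3/2)q_C)/3.
Substituting one into the other gives q_C = 964/9 and q_F = 202/9.

22.44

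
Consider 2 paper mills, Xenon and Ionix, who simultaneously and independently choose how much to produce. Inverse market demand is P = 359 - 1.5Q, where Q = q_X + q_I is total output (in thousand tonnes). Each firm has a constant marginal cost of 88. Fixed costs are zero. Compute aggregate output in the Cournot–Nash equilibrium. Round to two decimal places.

Each firm earns π_i = (359 - 1.5Q)q_i - 88q_i.
Setting ∂π_i/∂q_i = 0 with rivals' quantities fixed: 271 - 3q_i - (3/2)q_j = 0.
With identical firms every q_j equals q_i, so q_j = q_i and 271 = (9/2)q_i, giving q_i = 542/9.
Total output Q = 542/9 + 542/9 = 1084/9.

120.44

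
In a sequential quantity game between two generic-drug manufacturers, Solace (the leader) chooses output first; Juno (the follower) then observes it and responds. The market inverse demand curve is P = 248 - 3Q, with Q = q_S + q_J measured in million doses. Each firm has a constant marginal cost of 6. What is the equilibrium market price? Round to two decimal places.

The follower Juno best-responds to any q_S: π_J = (248 - 3Q)q_J - 6q_J.
Setting the follower's marginal profit to zero, 242 - 3q_S - 6q_J = 0, i.e. q_J = (242 - 3q_S)/6.
Solace substitutes q_J(q_S) into its own profit: π_S = q_S(248 - 3q_S - (242 - 3q_S)/2) - 6q_S = (127 - (3/2)q_S)q_S - 6q_S.
Leader FOC: 121 - 3q_S = 0, so q_S = 121/3.
Then q_J = (242 - 3·(121/3))/6 = 121/6.
Total output Q = 121/2, so price P = 248 - 3·(121/2) = 133/2.

66.50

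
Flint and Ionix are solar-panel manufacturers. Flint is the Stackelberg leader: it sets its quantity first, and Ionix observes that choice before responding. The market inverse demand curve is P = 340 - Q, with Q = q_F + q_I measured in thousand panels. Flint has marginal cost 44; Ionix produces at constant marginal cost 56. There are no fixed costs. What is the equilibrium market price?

Solve by backward induction. Given q_F, the follower Ionix maximises π_I = (340 - q_F - q_I)q_I - 56q_I.
∂π_I/∂q_I = 284 - q_F - 2q_I = 0 gives the reaction function q_I = (284 - q_F)/2.
Flint substitutes q_I(q_F) into its own profit: π_F = q_F(340 - q_F - (284 - q_F)/2) - 44q_F = (198 - (1/2)q_F)q_F - 44q_F.
Leader FOC: 154 - q_F = 0, so q_F = 154.
Then q_I = (284 - 154)/2 = 65.
Total output Q = 219, so price P = 340 - 219 = 121.

121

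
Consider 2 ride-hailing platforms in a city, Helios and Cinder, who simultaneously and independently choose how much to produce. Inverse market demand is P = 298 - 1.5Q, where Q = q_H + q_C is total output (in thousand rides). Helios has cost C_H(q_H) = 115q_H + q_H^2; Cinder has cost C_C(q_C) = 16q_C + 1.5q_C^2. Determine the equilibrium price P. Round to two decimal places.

Helios's profit: π_H = (298 - 1.5Q)q_H - (115q_H + q_H²). Setting ∂π_H/∂q_H = 0: 183 - 5q_H - (3/2)(q_C) = 0.
Cinder's first-order condition: 282 - 6q_C - (3/2)(q_H) = 0.
Rearranging gives the reaction functions q_H = (183 - (3/2)q_C)/5 and q_C = (282 - (3/2)q_H)/6.
Solving the pair: q_H = 900/37, q_C = 1514/37.
Total output Q = 65.2432, so price P = 298 - (3/2)·65.2432 = 200.1351.

200.14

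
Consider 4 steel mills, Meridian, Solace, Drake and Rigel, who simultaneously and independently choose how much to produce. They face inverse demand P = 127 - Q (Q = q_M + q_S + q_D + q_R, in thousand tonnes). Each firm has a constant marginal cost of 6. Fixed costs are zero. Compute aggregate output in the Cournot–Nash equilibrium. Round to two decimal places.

96.80

A representative firm's profit is π_i = q_i(127 - Q) - 6q_i.
First-order condition (treating rivals' output as given): 121 - 2q_i - Σ_{j≠i} q_j = 0.
By symmetry each firm produces the same amount; substituting Σ_{j≠i} q_j = 3q_i yields q_i = 121/5.
Total output Q = 121/5 + 121/5 + 121/5 + 121/5 = 484/5.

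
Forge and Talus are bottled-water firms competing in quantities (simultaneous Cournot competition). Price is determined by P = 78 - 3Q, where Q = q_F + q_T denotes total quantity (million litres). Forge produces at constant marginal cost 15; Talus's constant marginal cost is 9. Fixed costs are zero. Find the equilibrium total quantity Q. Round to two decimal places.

14.67

Forge's profit: π_F = (78 - 3Q)q_F - (15q_F). Setting ∂π_F/∂q_F = 0: 63 - 6q_F - 3(q_T) = 0.
Talus's first-order condition: 69 - 6q_T - 3(q_F) = 0.
Best responses: q_F = (63 - 3q_T)/6, q_T = (69 - 3q_F)/6.
Solving the pair: q_F = 19/3, q_T = 25/3.
Total output Q = 19/3 + 25/3 = 44/3.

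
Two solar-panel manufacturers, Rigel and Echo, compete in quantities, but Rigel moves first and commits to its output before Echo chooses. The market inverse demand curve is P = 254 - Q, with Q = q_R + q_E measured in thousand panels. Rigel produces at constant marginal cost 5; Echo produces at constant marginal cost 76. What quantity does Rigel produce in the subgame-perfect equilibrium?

Solve by backward induction. Given q_R, the follower Echo maximises π_E = (254 - q_R - q_E)q_E - 76q_E.
Setting the follower's marginal profit to zero, 178 - q_R - 2q_E = 0, i.e. q_E = (178 - q_R)/2.
Rigel substitutes q_E(q_R) into its own profit: π_R = q_R(254 - q_R - (178 - q_R)/2) - 5q_R = (165 - (1/2)q_R)q_R - 5q_R.
Maximising: ∂π_R/∂q_R = 160 - q_R = 0, giving q_R = 160.
Then q_E = (178 - 160)/2 = 9.

160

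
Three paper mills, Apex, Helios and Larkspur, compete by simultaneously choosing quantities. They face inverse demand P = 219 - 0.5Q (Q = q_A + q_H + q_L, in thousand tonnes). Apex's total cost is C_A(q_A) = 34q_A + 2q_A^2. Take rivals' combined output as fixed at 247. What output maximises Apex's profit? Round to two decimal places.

12.30

With rivals' combined output fixed at 247, Apex's profit is π_A = (219 - (1/2)·247 - (1/2)q_A)q_A - (34q_A + 2q_A²) = (191/2 - (1/2)q_A)q_A - (34q_A + 2q_A²).
∂π_A/∂q_A = 123/2 - 5q_A = 0, so q_A = 123/10.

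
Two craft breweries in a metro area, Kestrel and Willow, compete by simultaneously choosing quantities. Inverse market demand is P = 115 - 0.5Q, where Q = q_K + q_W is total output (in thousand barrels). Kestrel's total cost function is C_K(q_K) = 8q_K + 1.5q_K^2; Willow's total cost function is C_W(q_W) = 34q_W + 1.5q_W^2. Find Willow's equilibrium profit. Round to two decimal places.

Kestrel's profit: π_K = (115 - 0.5Q)q_K - (8q_K + (3/2)q_K²). Setting ∂π_K/∂q_K = 0: 107 - 4q_K - (1/2)(q_W) = 0.
Willow's profit: π_W = (115 - 0.5Q)q_W - (34q_W + (3/2)q_W²). Setting ∂π_W/∂q_W = 0: 81 - 4q_W - (1/2)(q_K) = 0.
So q_K = (107 - (1/2)q_W)/4 and q_W = (81 - (1/2)q_K)/4.
Solving the pair: q_K = 1550/63, q_W = 1082/63.
Price P = 115 - (1/2)·(376/9) = 847/9.
Willow's profit: (847/9)·(1082/63) - 34·(1082/63) - (3/2)(1082/63)² = 589.9340.

589.93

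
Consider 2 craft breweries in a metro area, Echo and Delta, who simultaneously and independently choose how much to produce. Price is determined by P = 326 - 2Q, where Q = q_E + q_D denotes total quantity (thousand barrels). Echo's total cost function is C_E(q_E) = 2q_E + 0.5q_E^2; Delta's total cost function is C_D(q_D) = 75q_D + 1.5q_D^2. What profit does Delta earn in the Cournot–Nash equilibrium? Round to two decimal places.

1341.91

Echo's profit: π_E = (326 - 2Q)q_E - (2q_E + (1/2)q_E²). Setting ∂π_E/∂q_E = 0: 324 - 5q_E - 2(q_D) = 0.
Delta's first-order condition: 251 - 7q_D - 2(q_E) = 0.
Best responses: q_E = (324 - 2q_D)/5, q_D = (251 - 2q_E)/7.
Solving the pair: q_E = 1766/31, q_D = 607/31.
Price P = 326 - 2·76.5484 = 172.9032.
Delta's profit: 172.9032·(607/31) - 75·(607/31) - (3/2)(607/31)² = 1341.9058.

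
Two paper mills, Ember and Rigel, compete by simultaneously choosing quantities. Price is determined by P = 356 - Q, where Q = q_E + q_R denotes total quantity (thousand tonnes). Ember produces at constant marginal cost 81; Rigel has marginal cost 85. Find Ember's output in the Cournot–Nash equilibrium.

93

Ember's profit: π_E = (356 - Q)q_E - (81q_E). Setting ∂π_E/∂q_E = 0: 275 - 2q_E - (q_R) = 0.
Rigel's first-order condition: 271 - 2q_R - (q_E) = 0.
Best responses: q_E = (275 - q_R)/2, q_R = (271 - q_E)/2.
Solving the pair: q_E = 93, q_R = 89.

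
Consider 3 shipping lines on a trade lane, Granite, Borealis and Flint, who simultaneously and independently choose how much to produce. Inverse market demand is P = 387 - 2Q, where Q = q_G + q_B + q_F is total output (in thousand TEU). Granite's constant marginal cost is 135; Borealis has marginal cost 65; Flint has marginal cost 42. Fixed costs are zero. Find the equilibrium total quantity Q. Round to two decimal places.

Granite's profit: π_G = (387 - 2Q)q_G - (135q_G). Setting ∂π_G/∂q_G = 0: 252 - 4q_G - 2(q_B + q_F) = 0.
Borealis's profit: π_B = (387 - 2Q)q_B - (65q_B). Setting ∂π_B/∂q_B = 0: 322 - 4q_B - 2(q_G + q_F) = 0.
Flint's first-order condition: 345 - 4q_F - 2(q_G + q_B) = 0.
Adding the 3 first-order conditions: 919 − 8Q = 0, so Q = 919/8.
Back-substituting: q_G = (252 − 919/4)/2 = 89/8, q_B = (322 − 919/4)/2 = 369/8, q_F = (345 − 919/4)/2 = 461/8.
Total output Q = 89/8 + 369/8 + 461/8 = 919/8.

114.88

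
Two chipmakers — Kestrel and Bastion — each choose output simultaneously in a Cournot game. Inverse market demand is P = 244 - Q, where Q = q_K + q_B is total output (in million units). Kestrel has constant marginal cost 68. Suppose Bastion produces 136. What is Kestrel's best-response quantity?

With the rival's output fixed at 136, Kestrel's profit is π_K = (244 - 136 - q_K)q_K - (68q_K) = (108 - q_K)q_K - (68q_K).
∂π_K/∂q_K = 40 - 2q_K = 0, so q_K = 20.

20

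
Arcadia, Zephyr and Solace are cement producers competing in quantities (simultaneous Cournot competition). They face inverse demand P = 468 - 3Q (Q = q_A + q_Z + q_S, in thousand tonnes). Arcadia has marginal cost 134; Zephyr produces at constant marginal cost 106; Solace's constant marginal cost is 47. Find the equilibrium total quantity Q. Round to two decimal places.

Arcadia's profit: π_A = (468 - 3Q)q_A - (134q_A). Setting ∂π_A/∂q_A = 0: 334 - 6q_A - 3(q_Z + q_S) = 0.
Zephyr's profit: π_Z = (468 - 3Q)q_Z - (106q_Z). Setting ∂π_Z/∂q_Z = 0: 362 - 6q_Z - 3(q_A + q_S) = 0.
Solace's first-order condition: 421 - 6q_S - 3(q_A + q_Z) = 0.
Adding the 3 first-order conditions: 1117 − 12Q = 0, so Q = 1117/12.
Back-substituting: q_A = (334 − 1117/4)/3 = 73/4, q_Z = (362 − 1117/4)/3 = 331/12, q_S = (421 − 1117/4)/3 = 189/4.
Total output Q = 73/4 + 331/12 + 189/4 = 1117/12.

93.08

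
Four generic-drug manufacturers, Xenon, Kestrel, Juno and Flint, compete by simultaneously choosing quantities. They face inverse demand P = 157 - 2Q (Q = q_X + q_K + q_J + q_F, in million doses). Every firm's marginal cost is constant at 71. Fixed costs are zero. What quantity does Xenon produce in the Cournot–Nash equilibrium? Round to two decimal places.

A representative firm's profit is π_i = q_i(157 - 2Q) - 71q_i.
First-order condition (treating rivals' output as given): 86 - 4q_i - 2·Σ_{j≠i} q_j = 0.
With identical firms every q_j equals q_i, so Σ_{j≠i} q_j = 3q_i and 86 = 10q_i, giving q_i = 43/5.

8.60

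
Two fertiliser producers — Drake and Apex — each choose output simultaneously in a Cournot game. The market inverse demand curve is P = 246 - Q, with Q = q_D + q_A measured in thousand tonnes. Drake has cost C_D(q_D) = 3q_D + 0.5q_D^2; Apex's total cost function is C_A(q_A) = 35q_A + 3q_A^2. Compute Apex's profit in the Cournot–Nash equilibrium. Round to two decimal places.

1150.09

Drake's profit: π_D = (246 - Q)q_D - (3q_D + (1/2)q_D²). Setting ∂π_D/∂q_D = 0: 243 - 3q_D - (q_A) = 0.
Apex's profit: π_A = (246 - Q)q_A - (35q_A + 3q_A²). Setting ∂π_A/∂q_A = 0: 211 - 8q_A - (q_D) = 0.
Best responses: q_D = (243 - q_A)/3, q_A = (211 - q_D)/8.
Substituting one into the other gives q_D = 1733/23 and q_A = 390/23.
Price P = 246 - 92.3043 = 153.6957.
Apex's profit: 153.6957·(390/23) - 35·(390/23) - 3(390/23)² = 1150.0945.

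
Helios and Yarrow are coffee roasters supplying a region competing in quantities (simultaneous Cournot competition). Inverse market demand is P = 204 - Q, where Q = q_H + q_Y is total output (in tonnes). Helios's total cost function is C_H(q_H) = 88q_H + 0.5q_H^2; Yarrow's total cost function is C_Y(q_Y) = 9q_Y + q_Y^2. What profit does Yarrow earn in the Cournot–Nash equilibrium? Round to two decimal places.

3635.72

Helios's profit: π_H = (204 - Q)q_H - (88q_H + (1/2)q_H²). Setting ∂π_H/∂q_H = 0: 116 - 3q_H - (q_Y) = 0.
Yarrow's first-order condition: 195 - 4q_Y - (q_H) = 0.
Best responses: q_H = (116 - q_Y)/3, q_Y = (195 - q_H)/4.
Substituting one into the other gives q_H = 269/11 and q_Y = 469/11.
Price P = 204 - 738/11 = 1506/11.
Yarrow's profit: (1506/11)·(469/11) - 9·(469/11) - (469/11)² = 3635.7190.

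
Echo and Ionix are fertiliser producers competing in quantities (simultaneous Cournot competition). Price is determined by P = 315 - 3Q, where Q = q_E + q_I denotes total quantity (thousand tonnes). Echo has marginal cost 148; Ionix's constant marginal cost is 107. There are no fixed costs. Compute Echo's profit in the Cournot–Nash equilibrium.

Echo's profit: π_E = (315 - 3Q)q_E - (148q_E). Setting ∂π_E/∂q_E = 0: 167 - 6q_E - 3(q_I) = 0.
Ionix's first-order condition: 208 - 6q_I - 3(q_E) = 0.
So q_E = (167 - 3q_I)/6 and q_I = (208 - 3q_E)/6.
Solving the pair: q_E = 14, q_I = 83/3.
Price P = 315 - 3·(125/3) = 190.
Echo's profit: (190 - 148)·14 = 588.

588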